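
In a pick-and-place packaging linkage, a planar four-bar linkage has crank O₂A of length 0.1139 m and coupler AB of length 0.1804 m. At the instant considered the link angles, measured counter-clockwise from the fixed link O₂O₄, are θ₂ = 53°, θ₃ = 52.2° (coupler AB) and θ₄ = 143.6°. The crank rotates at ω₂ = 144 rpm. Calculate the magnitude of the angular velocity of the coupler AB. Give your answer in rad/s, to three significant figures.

9.52

ω₂ = 15.08 rad/s (from 144 rpm).
Differentiating the loop-closure r₂e^{iθ₂}+r₃e^{iθ₃}=r₁+r₄e^{iθ₄} gives r₂ω₂e^{iθ₂}+r₃ω₃e^{iθ₃}=r₄ω₄e^{iθ₄}.
Eliminating the other unknown: ω₃ = r₂ω₂ sin(θ₄−θ₂) / [r₃ sin(θ₃−θ₄)].
Numerator sine = +0.99995; denominator sine = -0.99970.
Result = 0.1139·15.08·(+0.99995) / (0.1804·(-0.99970)) = -9.5232 rad/s; magnitude 9.5232 rad/s.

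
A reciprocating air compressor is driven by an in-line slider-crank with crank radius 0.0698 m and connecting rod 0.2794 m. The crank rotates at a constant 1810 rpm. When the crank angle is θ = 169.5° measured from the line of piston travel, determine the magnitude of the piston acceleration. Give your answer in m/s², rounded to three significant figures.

1880

ω = 2π·1810/60 = 189.5 rad/s
x(θ) = r cosθ + √(L² − r² sin²θ); with ω constant, a = ω²·d²x/dθ².
d²x/dθ² = −r cosθ − r²(cos2θ)/√u − r⁴ sin²2θ/(4u^{3/2}),  u = L² − r² sin²θ = 0.0779026 m².
Substituting r = 0.0698 m, L = 0.2794 m, θ = 169.5°: d²x/dθ² = +0.0523 m.
a = ω²·d²x/dθ² = (189.5)²·(+0.0523) = +1879 m/s²;  |a| = 1879 m/s².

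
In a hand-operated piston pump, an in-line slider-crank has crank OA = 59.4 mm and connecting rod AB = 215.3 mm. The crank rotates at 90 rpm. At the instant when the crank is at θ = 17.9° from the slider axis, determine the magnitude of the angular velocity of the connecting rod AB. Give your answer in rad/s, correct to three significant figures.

ω = 9.425 rad/s (converted from 90 rpm).
The rod makes angle φ with the slider axis where L sinφ = r sinθ; differentiating, L cosφ·φ̇ = r ω cosθ.
L cosφ = √(L² − r² sin²θ) = 0.21452 m.
|ω_rod| = r ω |cosθ| / √(L² − r² sin²θ) = 0.0594·9.425·0.95159/0.21452 = 2.4833 rad/s.

2.48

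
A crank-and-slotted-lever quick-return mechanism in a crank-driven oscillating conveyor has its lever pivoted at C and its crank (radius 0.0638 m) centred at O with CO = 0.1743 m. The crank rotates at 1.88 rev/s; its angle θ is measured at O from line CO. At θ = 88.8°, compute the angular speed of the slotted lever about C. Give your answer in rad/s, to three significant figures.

1.46

ω = 11.81 rad/s (from 1.88 rev/s).
Crank pin A relative to C: A = (d + r cosθ, r sinθ); lever angle φ = atan2(r sinθ, d + r cosθ).
Differentiating tanφ: φ̇ = rω(d cosθ + r)/(d² + r² + 2dr cosθ).
d² + r² + 2dr cosθ = |CA|² = 0.0349167 m²;  d cosθ + r = +0.06745 m.
|ω_lever| = |0.0638·11.81·+0.06745| / 0.0349167 = 1.4558 rad/s.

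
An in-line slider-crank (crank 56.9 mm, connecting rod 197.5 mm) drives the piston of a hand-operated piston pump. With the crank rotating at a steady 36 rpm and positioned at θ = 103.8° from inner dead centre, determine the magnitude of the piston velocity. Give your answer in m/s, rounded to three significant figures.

ω = 2π·36/60 = 3.77 rad/s
For an in-line slider-crank, x = r cosθ + √(L² − r² sin²θ), so v = −rω sinθ·[1 + r cosθ/√(L² − r² sin²θ)].
With r = 0.0569 m, L = 0.1975 m, θ = 103.8°: √(L² − r² sin²θ) = 0.18961 m.
v = −0.0569·3.77·0.97113·[1 + 0.0569·-0.23853/0.18961] = -0.1934 m/s.
|v| = 0.1934 m/s.

0.193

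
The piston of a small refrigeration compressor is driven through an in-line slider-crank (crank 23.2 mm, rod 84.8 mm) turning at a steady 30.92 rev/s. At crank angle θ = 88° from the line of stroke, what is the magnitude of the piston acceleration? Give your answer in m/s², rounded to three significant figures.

ω = 2π·30.9 = 194.3 rad/s
x(θ) = r cosθ + √(L² − r² sin²θ); with ω constant, a = ω²·d²x/dθ².
d²x/dθ² = −r cosθ − r²(cos2θ)/√u − r⁴ sin²2θ/(4u^{3/2}),  u = L² − r² sin²θ = 0.00665346 m².
Substituting r = 0.0232 m, L = 0.0848 m, θ = 88°: d²x/dθ² = +0.0057722 m.
a = ω²·d²x/dθ² = (194.3)²·(+0.0057722) = +217.86 m/s²;  |a| = 217.86 m/s².

218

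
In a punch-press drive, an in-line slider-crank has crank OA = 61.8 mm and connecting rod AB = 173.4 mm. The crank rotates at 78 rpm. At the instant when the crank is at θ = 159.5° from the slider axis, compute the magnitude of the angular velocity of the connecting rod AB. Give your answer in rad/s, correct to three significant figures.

2.75

ω = 8.168 rad/s (converted from 78 rpm).
The rod makes angle φ with the slider axis where L sinφ = r sinθ; differentiating, L cosφ·φ̇ = r ω cosθ.
L cosφ = √(L² − r² sin²θ) = 0.17204 m.
|ω_rod| = r ω |cosθ| / √(L² − r² sin²θ) = 0.0618·8.168·0.93667/0.17204 = 2.7483 rad/s.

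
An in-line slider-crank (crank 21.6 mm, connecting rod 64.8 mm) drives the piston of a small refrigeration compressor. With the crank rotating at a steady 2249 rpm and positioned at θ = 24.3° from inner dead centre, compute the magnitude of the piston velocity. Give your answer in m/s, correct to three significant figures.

ω = 2π·2249/60 = 235.5 rad/s
For an in-line slider-crank, x = r cosθ + √(L² − r² sin²θ), so v = −rω sinθ·[1 + r cosθ/√(L² − r² sin²θ)].
With r = 0.0216 m, L = 0.0648 m, θ = 24.3°: √(L² − r² sin²θ) = 0.064187 m.
v = −0.0216·235.5·0.41151·[1 + 0.0216·0.91140/0.064187] = -2.7355 m/s.
|v| = 2.7355 m/s.

2.74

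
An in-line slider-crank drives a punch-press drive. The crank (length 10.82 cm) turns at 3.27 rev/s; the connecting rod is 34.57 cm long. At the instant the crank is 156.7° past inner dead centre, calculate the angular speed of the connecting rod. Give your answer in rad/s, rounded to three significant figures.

5.95

ω = 20.55 rad/s (converted from 3.27 rev/s).
The rod makes angle φ with the slider axis where L sinφ = r sinθ; differentiating, L cosφ·φ̇ = r ω cosθ.
L cosφ = √(L² − r² sin²θ) = 0.34304 m.
|ω_rod| = r ω |cosθ| / √(L² − r² sin²θ) = 0.1082·20.55·0.91845/0.34304 = 5.952 rad/s.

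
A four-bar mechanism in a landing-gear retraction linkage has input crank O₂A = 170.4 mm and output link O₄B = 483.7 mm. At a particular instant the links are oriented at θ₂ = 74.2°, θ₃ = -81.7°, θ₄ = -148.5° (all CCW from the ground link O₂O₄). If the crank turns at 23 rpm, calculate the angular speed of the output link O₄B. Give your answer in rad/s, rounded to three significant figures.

0.377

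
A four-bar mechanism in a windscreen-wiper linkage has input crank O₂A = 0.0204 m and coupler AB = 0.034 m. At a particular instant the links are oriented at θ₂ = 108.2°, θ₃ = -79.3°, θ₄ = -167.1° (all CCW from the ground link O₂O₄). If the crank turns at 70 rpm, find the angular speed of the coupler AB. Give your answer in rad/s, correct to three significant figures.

ω₂ = 7.33 rad/s (from 70 rpm).
Differentiating the loop-closure r₂e^{iθ₂}+r₃e^{iθ₃}=r₁+r₄e^{iθ₄} gives r₂ω₂e^{iθ₂}+r₃ω₃e^{iθ₃}=r₄ω₄e^{iθ₄}.
Eliminating the other unknown: ω₃ = r₂ω₂ sin(θ₄−θ₂) / [r₃ sin(θ₃−θ₄)].
Numerator sine = +0.99572; denominator sine = +0.99926.
Result = 0.0204·7.33·(+0.99572) / (0.034·(+0.99926)) = +4.3827 rad/s; magnitude 4.3827 rad/s.

4.38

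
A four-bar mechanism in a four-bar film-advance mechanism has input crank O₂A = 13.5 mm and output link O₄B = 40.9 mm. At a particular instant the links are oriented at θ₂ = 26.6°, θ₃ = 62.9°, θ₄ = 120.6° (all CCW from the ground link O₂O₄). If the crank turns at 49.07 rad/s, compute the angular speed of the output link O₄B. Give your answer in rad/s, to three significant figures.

ω₂ = 49.07 rad/s
Differentiating the loop-closure r₂e^{iθ₂}+r₃e^{iθ₃}=r₁+r₄e^{iθ₄} gives r₂ω₂e^{iθ₂}+r₃ω₃e^{iθ₃}=r₄ω₄e^{iθ₄}.
Eliminating the other unknown: ω₄ = r₂ω₂ sin(θ₂−θ₃) / [r₄ sin(θ₄−θ₃)].
Numerator sine = -0.59201; denominator sine = +0.84526.
Result = 0.0135·49.07·(-0.59201) / (0.0409·(+0.84526)) = -11.344 rad/s; magnitude 11.344 rad/s.

11.3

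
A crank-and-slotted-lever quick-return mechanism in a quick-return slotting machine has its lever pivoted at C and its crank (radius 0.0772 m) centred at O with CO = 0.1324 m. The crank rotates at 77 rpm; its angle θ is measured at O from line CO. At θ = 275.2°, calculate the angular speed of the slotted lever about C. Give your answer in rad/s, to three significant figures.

2.19

ω = 8.063 rad/s (from 77 rpm).
Crank pin A relative to C: A = (d + r cosθ, r sinθ); lever angle φ = atan2(r sinθ, d + r cosθ).
Differentiating tanφ: φ̇ = rω(d cosθ + r)/(d² + r² + 2dr cosθ).
d² + r² + 2dr cosθ = |CA|² = 0.0253424 m²;  d cosθ + r = +0.0892 m.
|ω_lever| = |0.0772·8.063·+0.0892| / 0.0253424 = 2.1911 rad/s.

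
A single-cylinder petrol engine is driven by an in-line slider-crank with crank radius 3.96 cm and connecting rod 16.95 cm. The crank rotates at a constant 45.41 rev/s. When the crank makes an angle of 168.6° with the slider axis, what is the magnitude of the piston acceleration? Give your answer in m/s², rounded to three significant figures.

2460

ω = 2π·45.4 = 285.3 rad/s
x(θ) = r cosθ + √(L² − r² sin²θ); with ω constant, a = ω²·d²x/dθ².
d²x/dθ² = −r cosθ − r²(cos2θ)/√u − r⁴ sin²2θ/(4u^{3/2}),  u = L² − r² sin²θ = 0.028669 m².
Substituting r = 0.0396 m, L = 0.1695 m, θ = 168.6°: d²x/dθ² = +0.030262 m.
a = ω²·d²x/dθ² = (285.3)²·(+0.030262) = +2463.5 m/s²;  |a| = 2463.5 m/s².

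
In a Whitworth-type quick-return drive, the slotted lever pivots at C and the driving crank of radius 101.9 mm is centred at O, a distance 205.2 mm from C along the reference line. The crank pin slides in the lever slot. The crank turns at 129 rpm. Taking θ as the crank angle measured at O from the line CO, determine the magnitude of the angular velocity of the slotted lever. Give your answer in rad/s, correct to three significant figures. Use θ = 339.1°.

4.41

ω = 13.51 rad/s (from 129 rpm).
Crank pin A relative to C: A = (d + r cosθ, r sinθ); lever angle φ = atan2(r sinθ, d + r cosθ).
Differentiating tanφ: φ̇ = rω(d cosθ + r)/(d² + r² + 2dr cosθ).
d² + r² + 2dr cosθ = |CA|² = 0.0915589 m²;  d cosθ + r = +0.2936 m.
|ω_lever| = |0.1019·13.51·+0.2936| / 0.0915589 = 4.4141 rad/s.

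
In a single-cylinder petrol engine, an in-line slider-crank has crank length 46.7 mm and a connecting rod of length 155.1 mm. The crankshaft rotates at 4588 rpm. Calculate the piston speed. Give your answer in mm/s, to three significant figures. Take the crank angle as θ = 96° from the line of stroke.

ω = 2π·4588/60 = 480.5 rad/s
For an in-line slider-crank, x = r cosθ + √(L² − r² sin²θ), so v = −rω sinθ·[1 + r cosθ/√(L² − r² sin²θ)].
With r = 0.0467 m, L = 0.1551 m, θ = 96°: √(L² − r² sin²θ) = 0.14798 m.
v = −0.0467·480.5·0.99452·[1 + 0.0467·-0.10453/0.14798] = -21.578 m/s.
|v| = 21.578 m/s = 21578 mm/s.

21600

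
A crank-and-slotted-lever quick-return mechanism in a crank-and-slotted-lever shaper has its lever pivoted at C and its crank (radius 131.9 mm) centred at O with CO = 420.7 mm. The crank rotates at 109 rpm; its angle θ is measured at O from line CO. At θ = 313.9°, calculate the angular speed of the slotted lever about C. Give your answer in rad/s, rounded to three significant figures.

2.35

ω = 11.41 rad/s (from 109 rpm).
Crank pin A relative to C: A = (d + r cosθ, r sinθ); lever angle φ = atan2(r sinθ, d + r cosθ).
Differentiating tanφ: φ̇ = rω(d cosθ + r)/(d² + r² + 2dr cosθ).
d² + r² + 2dr cosθ = |CA|² = 0.27134 m²;  d cosθ + r = +0.42361 m.
|ω_lever| = |0.1319·11.41·+0.42361| / 0.27134 = 2.3505 rad/s.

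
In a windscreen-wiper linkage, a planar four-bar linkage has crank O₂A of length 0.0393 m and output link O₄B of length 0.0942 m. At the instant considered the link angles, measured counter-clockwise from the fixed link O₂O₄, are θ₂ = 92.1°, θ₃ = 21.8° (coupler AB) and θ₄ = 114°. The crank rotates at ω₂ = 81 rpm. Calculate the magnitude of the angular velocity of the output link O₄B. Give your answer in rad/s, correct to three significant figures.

ω₂ = 8.482 rad/s (from 81 rpm).
Differentiating the loop-closure r₂e^{iθ₂}+r₃e^{iθ₃}=r₁+r₄e^{iθ₄} gives r₂ω₂e^{iθ₂}+r₃ω₃e^{iθ₃}=r₄ω₄e^{iθ₄}.
Eliminating the other unknown: ω₄ = r₂ω₂ sin(θ₂−θ₃) / [r₄ sin(θ₄−θ₃)].
Numerator sine = +0.94147; denominator sine = +0.99926.
Result = 0.0393·8.482·(+0.94147) / (0.0942·(+0.99926)) = +3.3341 rad/s; magnitude 3.3341 rad/s.

3.33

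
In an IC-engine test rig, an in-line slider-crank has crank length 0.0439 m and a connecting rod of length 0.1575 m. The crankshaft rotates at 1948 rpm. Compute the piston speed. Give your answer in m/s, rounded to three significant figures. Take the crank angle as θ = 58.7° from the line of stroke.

ω = 2π·1948/60 = 204 rad/s
For an in-line slider-crank, x = r cosθ + √(L² − r² sin²θ), so v = −rω sinθ·[1 + r cosθ/√(L² − r² sin²θ)].
With r = 0.0439 m, L = 0.1575 m, θ = 58.7°: √(L² − r² sin²θ) = 0.15297 m.
v = −0.0439·204·0.85446·[1 + 0.0439·0.51952/0.15297] = -8.7928 m/s.
|v| = 8.7928 m/s.

8.79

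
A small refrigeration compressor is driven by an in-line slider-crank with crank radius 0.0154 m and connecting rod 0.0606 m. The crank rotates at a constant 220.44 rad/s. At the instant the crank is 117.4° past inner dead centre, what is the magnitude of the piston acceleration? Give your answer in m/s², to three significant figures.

455

ω = 220.4 rad/s
x(θ) = r cosθ + √(L² − r² sin²θ); with ω constant, a = ω²·d²x/dθ².
d²x/dθ² = −r cosθ − r²(cos2θ)/√u − r⁴ sin²2θ/(4u^{3/2}),  u = L² − r² sin²θ = 0.00348543 m².
Substituting r = 0.0154 m, L = 0.0606 m, θ = 117.4°: d²x/dθ² = +0.009357 m.
a = ω²·d²x/dθ² = (220.4)²·(+0.009357) = +454.69 m/s²;  |a| = 454.69 m/s².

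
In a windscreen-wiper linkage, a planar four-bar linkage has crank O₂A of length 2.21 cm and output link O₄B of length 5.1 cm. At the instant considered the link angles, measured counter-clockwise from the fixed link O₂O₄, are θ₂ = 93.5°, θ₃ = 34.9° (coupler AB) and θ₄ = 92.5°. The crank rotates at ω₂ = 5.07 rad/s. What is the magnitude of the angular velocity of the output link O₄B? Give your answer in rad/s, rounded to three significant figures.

ω₂ = 5.07 rad/s
Differentiating the loop-closure r₂e^{iθ₂}+r₃e^{iθ₃}=r₁+r₄e^{iθ₄} gives r₂ω₂e^{iθ₂}+r₃ω₃e^{iθ₃}=r₄ω₄e^{iθ₄}.
Eliminating the other unknown: ω₄ = r₂ω₂ sin(θ₂−θ₃) / [r₄ sin(θ₄−θ₃)].
Numerator sine = +0.85355; denominator sine = +0.84433.
Result = 0.0221·5.07·(+0.85355) / (0.051·(+0.84433)) = +2.221 rad/s; magnitude 2.221 rad/s.

2.22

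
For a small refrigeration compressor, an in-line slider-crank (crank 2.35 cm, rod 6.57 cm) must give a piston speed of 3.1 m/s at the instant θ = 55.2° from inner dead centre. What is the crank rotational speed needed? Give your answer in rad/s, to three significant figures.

132

For an in-line slider-crank, |v_piston| = rω|sinθ|·[1 + r cosθ/√(L² − r² sin²θ)].
With r = 0.0235 m, L = 0.0657 m, θ = 55.2°: the bracketed kinematic factor |dx/dθ| = 0.023418 m.
ω = v/|dx/dθ| = 3.1/0.023418 = 132.38 rad/s.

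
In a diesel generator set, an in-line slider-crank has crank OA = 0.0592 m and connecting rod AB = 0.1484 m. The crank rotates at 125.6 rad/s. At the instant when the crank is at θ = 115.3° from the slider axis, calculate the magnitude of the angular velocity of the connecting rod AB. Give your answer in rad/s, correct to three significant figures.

ω = 125.6 rad/s
The rod makes angle φ with the slider axis where L sinφ = r sinθ; differentiating, L cosφ·φ̇ = r ω cosθ.
L cosφ = √(L² − r² sin²θ) = 0.13841 m.
|ω_rod| = r ω |cosθ| / √(L² − r² sin²θ) = 0.0592·125.6·0.42736/0.13841 = 22.958 rad/s.

23.0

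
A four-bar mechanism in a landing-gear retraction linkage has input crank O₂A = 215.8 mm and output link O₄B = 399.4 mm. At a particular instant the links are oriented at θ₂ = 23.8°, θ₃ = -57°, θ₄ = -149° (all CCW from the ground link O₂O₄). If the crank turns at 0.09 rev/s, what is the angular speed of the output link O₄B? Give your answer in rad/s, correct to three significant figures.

ω₂ = 0.5655 rad/s (from 0.09 rev/s).
Differentiating the loop-closure r₂e^{iθ₂}+r₃e^{iθ₃}=r₁+r₄e^{iθ₄} gives r₂ω₂e^{iθ₂}+r₃ω₃e^{iθ₃}=r₄ω₄e^{iθ₄}.
Eliminating the other unknown: ω₄ = r₂ω₂ sin(θ₂−θ₃) / [r₄ sin(θ₄−θ₃)].
Numerator sine = +0.98714; denominator sine = -0.99939.
Result = 0.2158·0.5655·(+0.98714) / (0.3994·(-0.99939)) = -0.30179 rad/s; magnitude 0.30179 rad/s.

0.302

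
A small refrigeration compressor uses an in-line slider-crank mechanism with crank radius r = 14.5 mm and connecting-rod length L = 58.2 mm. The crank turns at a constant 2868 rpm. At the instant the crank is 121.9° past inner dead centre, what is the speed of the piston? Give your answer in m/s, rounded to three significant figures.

ω = 2π·2868/60 = 300.3 rad/s
For an in-line slider-crank, x = r cosθ + √(L² − r² sin²θ), so v = −rω sinθ·[1 + r cosθ/√(L² − r² sin²θ)].
With r = 0.0145 m, L = 0.0582 m, θ = 121.9°: √(L² − r² sin²θ) = 0.056883 m.
v = −0.0145·300.3·0.84897·[1 + 0.0145·-0.52844/0.056883] = -3.1991 m/s.
|v| = 3.1991 m/s.

3.20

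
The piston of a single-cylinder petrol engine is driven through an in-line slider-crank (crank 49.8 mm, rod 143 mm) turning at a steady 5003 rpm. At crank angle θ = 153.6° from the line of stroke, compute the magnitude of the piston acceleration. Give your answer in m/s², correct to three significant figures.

ω = 2π·5003/60 = 523.9 rad/s
x(θ) = r cosθ + √(L² − r² sin²θ); with ω constant, a = ω²·d²x/dθ².
d²x/dθ² = −r cosθ − r²(cos2θ)/√u − r⁴ sin²2θ/(4u^{3/2}),  u = L² − r² sin²θ = 0.0199587 m².
Substituting r = 0.0498 m, L = 0.143 m, θ = 153.6°: d²x/dθ² = +0.033647 m.
a = ω²·d²x/dθ² = (523.9)²·(+0.033647) = +9235.6 m/s²;  |a| = 9235.6 m/s².

9240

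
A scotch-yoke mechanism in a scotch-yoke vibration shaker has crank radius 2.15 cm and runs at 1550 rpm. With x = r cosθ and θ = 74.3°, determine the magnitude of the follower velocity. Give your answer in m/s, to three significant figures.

3.36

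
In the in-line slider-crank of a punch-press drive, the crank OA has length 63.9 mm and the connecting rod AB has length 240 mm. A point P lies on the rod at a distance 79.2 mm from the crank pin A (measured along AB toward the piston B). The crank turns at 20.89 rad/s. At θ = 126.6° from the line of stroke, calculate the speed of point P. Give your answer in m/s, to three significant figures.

ω = 20.89 rad/s.  Crank-pin speed |V_A| = rω = 1.3349 m/s, perpendicular to OA.
Rod angle: sinφ = −(r/L) sinθ ⇒ φ = -12.342°; ω_rod = −rω cosθ/√(L²−r²sin²θ) = +3.3946 rad/s.
V_P = V_A + ω_rod × AP, with AP = 0.0792 m along the rod.
Components: V_Px = −rω sinθ − a·ω_rod·sinφ = -1.0142 m/s;  V_Py = rω cosθ + a·ω_rod·cosφ = -0.53324 m/s.
|V_P| = √(V_Px² + V_Py²) = 1.1458 m/s.

1.15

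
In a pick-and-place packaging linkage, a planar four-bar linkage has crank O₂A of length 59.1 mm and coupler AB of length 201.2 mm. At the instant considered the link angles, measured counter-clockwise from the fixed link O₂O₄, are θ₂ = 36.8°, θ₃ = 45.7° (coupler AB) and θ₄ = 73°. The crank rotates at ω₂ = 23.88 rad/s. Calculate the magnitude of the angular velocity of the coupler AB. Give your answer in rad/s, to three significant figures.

9.03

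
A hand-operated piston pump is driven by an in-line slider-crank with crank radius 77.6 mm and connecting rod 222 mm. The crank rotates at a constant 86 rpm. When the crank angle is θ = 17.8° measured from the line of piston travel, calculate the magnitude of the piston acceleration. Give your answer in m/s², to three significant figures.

7.81

ω = 2π·86/60 = 9.006 rad/s
x(θ) = r cosθ + √(L² − r² sin²θ); with ω constant, a = ω²·d²x/dθ².
d²x/dθ² = −r cosθ − r²(cos2θ)/√u − r⁴ sin²2θ/(4u^{3/2}),  u = L² − r² sin²θ = 0.0487213 m².
Substituting r = 0.0776 m, L = 0.222 m, θ = 17.8°: d²x/dθ² = -0.096353 m.
a = ω²·d²x/dθ² = (9.006)²·(-0.096353) = -7.8149 m/s²;  |a| = 7.8149 m/s².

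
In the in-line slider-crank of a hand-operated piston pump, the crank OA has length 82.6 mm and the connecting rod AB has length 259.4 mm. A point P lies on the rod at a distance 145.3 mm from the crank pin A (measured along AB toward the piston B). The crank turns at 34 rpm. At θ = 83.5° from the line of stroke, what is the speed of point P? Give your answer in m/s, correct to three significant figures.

ω = 3.56 rad/s.  Crank-pin speed |V_A| = rω = 0.29409 m/s, perpendicular to OA.
Rod angle: sinφ = −(r/L) sinθ ⇒ φ = -18.444°; ω_rod = −rω cosθ/√(L²−r²sin²θ) = -0.13529 rad/s.
V_P = V_A + ω_rod × AP, with AP = 0.1453 m along the rod.
Components: V_Px = −rω sinθ − a·ω_rod·sinφ = -0.29842 m/s;  V_Py = rω cosθ + a·ω_rod·cosφ = +0.014644 m/s.
|V_P| = √(V_Px² + V_Py²) = 0.29878 m/s.

0.299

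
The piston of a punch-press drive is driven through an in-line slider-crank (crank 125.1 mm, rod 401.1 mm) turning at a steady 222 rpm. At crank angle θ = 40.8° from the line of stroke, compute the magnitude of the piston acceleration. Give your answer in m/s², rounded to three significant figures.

54.9

ω = 2π·222/60 = 23.25 rad/s
x(θ) = r cosθ + √(L² − r² sin²θ); with ω constant, a = ω²·d²x/dθ².
d²x/dθ² = −r cosθ − r²(cos2θ)/√u − r⁴ sin²2θ/(4u^{3/2}),  u = L² − r² sin²θ = 0.154199 m².
Substituting r = 0.1251 m, L = 0.4011 m, θ = 40.8°: d²x/dθ² = -0.10151 m.
a = ω²·d²x/dθ² = (23.25)²·(-0.10151) = -54.863 m/s²;  |a| = 54.863 m/s².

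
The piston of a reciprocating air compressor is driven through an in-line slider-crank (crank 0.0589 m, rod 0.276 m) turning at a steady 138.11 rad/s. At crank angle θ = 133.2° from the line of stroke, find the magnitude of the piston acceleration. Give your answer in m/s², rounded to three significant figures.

ω = 138.1 rad/s
x(θ) = r cosθ + √(L² − r² sin²θ); with ω constant, a = ω²·d²x/dθ².
d²x/dθ² = −r cosθ − r²(cos2θ)/√u − r⁴ sin²2θ/(4u^{3/2}),  u = L² − r² sin²θ = 0.0743325 m².
Substituting r = 0.0589 m, L = 0.276 m, θ = 133.2°: d²x/dθ² = +0.040971 m.
a = ω²·d²x/dθ² = (138.1)²·(+0.040971) = +781.49 m/s²;  |a| = 781.49 m/s².

781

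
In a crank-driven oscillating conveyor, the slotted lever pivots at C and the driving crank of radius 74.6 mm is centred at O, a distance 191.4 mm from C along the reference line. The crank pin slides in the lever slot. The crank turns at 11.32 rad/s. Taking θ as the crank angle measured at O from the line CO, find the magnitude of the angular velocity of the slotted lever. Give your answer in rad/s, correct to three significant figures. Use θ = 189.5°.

6.87

ω = 11.32 rad/s
Crank pin A relative to C: A = (d + r cosθ, r sinθ); lever angle φ = atan2(r sinθ, d + r cosθ).
Differentiating tanφ: φ̇ = rω(d cosθ + r)/(d² + r² + 2dr cosθ).
d² + r² + 2dr cosθ = |CA|² = 0.0140339 m²;  d cosθ + r = -0.11418 m.
|ω_lever| = |0.0746·11.32·-0.11418| / 0.0140339 = 6.8703 rad/s.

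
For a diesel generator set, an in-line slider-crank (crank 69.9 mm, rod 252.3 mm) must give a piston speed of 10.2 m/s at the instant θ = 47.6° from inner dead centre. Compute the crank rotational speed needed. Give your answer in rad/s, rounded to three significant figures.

For an in-line slider-crank, |v_piston| = rω|sinθ|·[1 + r cosθ/√(L² − r² sin²θ)].
With r = 0.0699 m, L = 0.2523 m, θ = 47.6°: the bracketed kinematic factor |dx/dθ| = 0.061469 m.
ω = v/|dx/dθ| = 10.2/0.061469 = 165.94 rad/s.

166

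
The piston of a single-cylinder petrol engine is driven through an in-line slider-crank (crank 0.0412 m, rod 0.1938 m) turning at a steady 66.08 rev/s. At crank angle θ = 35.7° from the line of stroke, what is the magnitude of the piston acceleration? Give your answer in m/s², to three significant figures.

ω = 2π·66.1 = 415.2 rad/s
x(θ) = r cosθ + √(L² − r² sin²θ); with ω constant, a = ω²·d²x/dθ².
d²x/dθ² = −r cosθ − r²(cos2θ)/√u − r⁴ sin²2θ/(4u^{3/2}),  u = L² − r² sin²θ = 0.0369804 m².
Substituting r = 0.0412 m, L = 0.1938 m, θ = 35.7°: d²x/dθ² = -0.036364 m.
a = ω²·d²x/dθ² = (415.2)²·(-0.036364) = -6268.7 m/s²;  |a| = 6268.7 m/s².

6270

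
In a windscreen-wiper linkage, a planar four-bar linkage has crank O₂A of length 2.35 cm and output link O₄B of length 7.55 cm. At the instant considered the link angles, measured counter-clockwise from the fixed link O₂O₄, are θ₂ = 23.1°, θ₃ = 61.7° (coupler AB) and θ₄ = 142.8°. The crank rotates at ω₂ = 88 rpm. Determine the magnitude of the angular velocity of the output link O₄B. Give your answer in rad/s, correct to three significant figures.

1.81

ω₂ = 9.215 rad/s (from 88 rpm).
Differentiating the loop-closure r₂e^{iθ₂}+r₃e^{iθ₃}=r₁+r₄e^{iθ₄} gives r₂ω₂e^{iθ₂}+r₃ω₃e^{iθ₃}=r₄ω₄e^{iθ₄}.
Eliminating the other unknown: ω₄ = r₂ω₂ sin(θ₂−θ₃) / [r₄ sin(θ₄−θ₃)].
Numerator sine = -0.62388; denominator sine = +0.98796.
Result = 0.0235·9.215·(-0.62388) / (0.0755·(+0.98796)) = -1.8113 rad/s; magnitude 1.8113 rad/s.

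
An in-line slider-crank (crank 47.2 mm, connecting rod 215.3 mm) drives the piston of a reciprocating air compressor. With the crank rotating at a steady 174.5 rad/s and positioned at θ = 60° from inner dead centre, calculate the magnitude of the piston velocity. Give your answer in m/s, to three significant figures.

ω = 174.5 rad/s
For an in-line slider-crank, x = r cosθ + √(L² − r² sin²θ), so v = −rω sinθ·[1 + r cosθ/√(L² − r² sin²θ)].
With r = 0.0472 m, L = 0.2153 m, θ = 60°: √(L² − r² sin²θ) = 0.21138 m.
v = −0.0472·174.5·0.86603·[1 + 0.0472·0.50000/0.21138] = -7.9293 m/s.
|v| = 7.9293 m/s.

7.93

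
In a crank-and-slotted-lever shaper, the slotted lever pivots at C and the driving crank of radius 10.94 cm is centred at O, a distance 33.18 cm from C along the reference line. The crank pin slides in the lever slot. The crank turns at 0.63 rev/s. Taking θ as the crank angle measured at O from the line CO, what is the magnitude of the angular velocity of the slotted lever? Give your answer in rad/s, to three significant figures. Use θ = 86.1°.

0.450

ω = 3.958 rad/s (from 0.63 rev/s).
Crank pin A relative to C: A = (d + r cosθ, r sinθ); lever angle φ = atan2(r sinθ, d + r cosθ).
Differentiating tanφ: φ̇ = rω(d cosθ + r)/(d² + r² + 2dr cosθ).
d² + r² + 2dr cosθ = |CA|² = 0.126997 m²;  d cosθ + r = +0.13197 m.
|ω_lever| = |0.1094·3.958·+0.13197| / 0.126997 = 0.45 rad/s.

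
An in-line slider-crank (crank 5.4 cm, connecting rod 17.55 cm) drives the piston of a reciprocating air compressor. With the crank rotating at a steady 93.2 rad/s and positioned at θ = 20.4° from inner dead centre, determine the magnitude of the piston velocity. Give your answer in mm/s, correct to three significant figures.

2260

ω = 93.2 rad/s
For an in-line slider-crank, x = r cosθ + √(L² − r² sin²θ), so v = −rω sinθ·[1 + r cosθ/√(L² − r² sin²θ)].
With r = 0.054 m, L = 0.1755 m, θ = 20.4°: √(L² − r² sin²θ) = 0.17449 m.
v = −0.054·93.2·0.34857·[1 + 0.054·0.93728/0.17449] = -2.2632 m/s.
|v| = 2.2632 m/s = 2263.2 mm/s.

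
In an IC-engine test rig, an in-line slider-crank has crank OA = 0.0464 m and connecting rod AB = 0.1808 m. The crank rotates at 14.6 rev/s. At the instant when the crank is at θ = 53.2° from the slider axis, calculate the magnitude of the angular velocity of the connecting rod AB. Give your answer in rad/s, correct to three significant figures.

14.4

ω = 91.73 rad/s (converted from 14.6 rev/s).
The rod makes angle φ with the slider axis where L sinφ = r sinθ; differentiating, L cosφ·φ̇ = r ω cosθ.
L cosφ = √(L² − r² sin²θ) = 0.17694 m.
|ω_rod| = r ω |cosθ| / √(L² − r² sin²θ) = 0.0464·91.73·0.59902/0.17694 = 14.41 rad/s.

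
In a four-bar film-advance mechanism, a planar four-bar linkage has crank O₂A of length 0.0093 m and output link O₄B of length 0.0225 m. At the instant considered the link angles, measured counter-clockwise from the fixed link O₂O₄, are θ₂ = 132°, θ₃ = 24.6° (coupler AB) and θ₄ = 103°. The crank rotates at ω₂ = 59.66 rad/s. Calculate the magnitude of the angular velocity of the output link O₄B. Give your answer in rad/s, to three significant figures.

24.0

ω₂ = 59.66 rad/s
Differentiating the loop-closure r₂e^{iθ₂}+r₃e^{iθ₃}=r₁+r₄e^{iθ₄} gives r₂ω₂e^{iθ₂}+r₃ω₃e^{iθ₃}=r₄ω₄e^{iθ₄}.
Eliminating the other unknown: ω₄ = r₂ω₂ sin(θ₂−θ₃) / [r₄ sin(θ₄−θ₃)].
Numerator sine = +0.95424; denominator sine = +0.97958.
Result = 0.0093·59.66·(+0.95424) / (0.0225·(+0.97958)) = +24.022 rad/s; magnitude 24.022 rad/s.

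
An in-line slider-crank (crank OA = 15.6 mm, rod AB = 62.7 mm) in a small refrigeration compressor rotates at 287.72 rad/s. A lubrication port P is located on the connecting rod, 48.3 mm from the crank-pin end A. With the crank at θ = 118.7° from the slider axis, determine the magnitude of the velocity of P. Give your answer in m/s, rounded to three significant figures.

3.60

ω = 287.7 rad/s.  Crank-pin speed |V_A| = rω = 4.4884 m/s, perpendicular to OA.
Rod angle: sinφ = −(r/L) sinθ ⇒ φ = -12.606°; ω_rod = −rω cosθ/√(L²−r²sin²θ) = +35.226 rad/s.
V_P = V_A + ω_rod × AP, with AP = 0.0483 m along the rod.
Components: V_Px = −rω sinθ − a·ω_rod·sinφ = -3.5657 m/s;  V_Py = rω cosθ + a·ω_rod·cosφ = -0.49503 m/s.
|V_P| = √(V_Px² + V_Py²) = 3.5999 m/s.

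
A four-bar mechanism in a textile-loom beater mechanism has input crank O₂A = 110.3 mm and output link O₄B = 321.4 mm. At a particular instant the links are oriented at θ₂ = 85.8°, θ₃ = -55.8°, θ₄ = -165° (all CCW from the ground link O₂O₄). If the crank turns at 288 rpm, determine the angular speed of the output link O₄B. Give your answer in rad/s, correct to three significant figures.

6.81

ω₂ = 30.16 rad/s (from 288 rpm).
Differentiating the loop-closure r₂e^{iθ₂}+r₃e^{iθ₃}=r₁+r₄e^{iθ₄} gives r₂ω₂e^{iθ₂}+r₃ω₃e^{iθ₃}=r₄ω₄e^{iθ₄}.
Eliminating the other unknown: ω₄ = r₂ω₂ sin(θ₂−θ₃) / [r₄ sin(θ₄−θ₃)].
Numerator sine = +0.62115; denominator sine = -0.94438.
Result = 0.1103·30.16·(+0.62115) / (0.3214·(-0.94438)) = -6.8077 rad/s; magnitude 6.8077 rad/s.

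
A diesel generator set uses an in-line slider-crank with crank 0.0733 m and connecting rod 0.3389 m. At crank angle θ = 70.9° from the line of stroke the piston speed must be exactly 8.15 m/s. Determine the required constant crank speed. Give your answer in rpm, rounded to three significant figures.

1050

For an in-line slider-crank, |v_piston| = rω|sinθ|·[1 + r cosθ/√(L² − r² sin²θ)].
With r = 0.0733 m, L = 0.3389 m, θ = 70.9°: the bracketed kinematic factor |dx/dθ| = 0.074273 m.
ω = v/|dx/dθ| = 8.15/0.074273 = 109.73 rad/s.
N = 60ω/(2π) = 1047.9 rpm.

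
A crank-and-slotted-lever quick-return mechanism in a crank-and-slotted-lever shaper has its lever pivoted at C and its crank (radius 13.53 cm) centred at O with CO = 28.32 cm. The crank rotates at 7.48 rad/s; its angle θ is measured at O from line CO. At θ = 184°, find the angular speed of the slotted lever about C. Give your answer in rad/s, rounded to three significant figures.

6.75

ω = 7.48 rad/s
Crank pin A relative to C: A = (d + r cosθ, r sinθ); lever angle φ = atan2(r sinθ, d + r cosθ).
Differentiating tanφ: φ̇ = rω(d cosθ + r)/(d² + r² + 2dr cosθ).
d² + r² + 2dr cosθ = |CA|² = 0.0220611 m²;  d cosθ + r = -0.14721 m.
|ω_lever| = |0.1353·7.48·-0.14721| / 0.0220611 = 6.7532 rad/s.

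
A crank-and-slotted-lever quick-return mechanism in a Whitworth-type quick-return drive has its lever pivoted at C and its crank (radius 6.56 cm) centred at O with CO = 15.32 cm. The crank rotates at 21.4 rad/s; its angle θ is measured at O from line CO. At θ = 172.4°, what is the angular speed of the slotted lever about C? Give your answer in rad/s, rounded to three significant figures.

ω = 21.4 rad/s
Crank pin A relative to C: A = (d + r cosθ, r sinθ); lever angle φ = atan2(r sinθ, d + r cosθ).
Differentiating tanφ: φ̇ = rω(d cosθ + r)/(d² + r² + 2dr cosθ).
d² + r² + 2dr cosθ = |CA|² = 0.00785033 m²;  d cosθ + r = -0.086254 m.
|ω_lever| = |0.0656·21.4·-0.086254| / 0.00785033 = 15.424 rad/s.

15.4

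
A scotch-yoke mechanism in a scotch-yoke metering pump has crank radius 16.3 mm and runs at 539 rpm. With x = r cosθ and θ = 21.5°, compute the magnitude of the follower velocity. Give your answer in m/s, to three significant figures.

ω = 56.44 rad/s (from 539 rpm).
x = r cosθ ⇒ ẋ = −rω sinθ.
|v| = rω|sinθ| = 0.0163·56.44·|sin 21.5°| = 0.33719 m/s.

0.337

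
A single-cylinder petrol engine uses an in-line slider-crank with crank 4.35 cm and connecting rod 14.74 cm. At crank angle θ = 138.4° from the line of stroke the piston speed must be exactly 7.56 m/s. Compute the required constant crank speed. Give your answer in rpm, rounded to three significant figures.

For an in-line slider-crank, |v_piston| = rω|sinθ|·[1 + r cosθ/√(L² − r² sin²θ)].
With r = 0.0435 m, L = 0.1474 m, θ = 138.4°: the bracketed kinematic factor |dx/dθ| = 0.022381 m.
ω = v/|dx/dθ| = 7.56/0.022381 = 337.78 rad/s.
N = 60ω/(2π) = 3225.6 rpm.

3230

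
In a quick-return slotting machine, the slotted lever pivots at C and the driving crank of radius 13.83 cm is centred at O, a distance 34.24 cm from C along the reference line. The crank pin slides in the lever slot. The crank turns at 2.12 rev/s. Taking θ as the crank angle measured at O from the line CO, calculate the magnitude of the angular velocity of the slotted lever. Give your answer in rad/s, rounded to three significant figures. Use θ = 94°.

1.62

ω = 13.32 rad/s (from 2.12 rev/s).
Crank pin A relative to C: A = (d + r cosθ, r sinθ); lever angle φ = atan2(r sinθ, d + r cosθ).
Differentiating tanφ: φ̇ = rω(d cosθ + r)/(d² + r² + 2dr cosθ).
d² + r² + 2dr cosθ = |CA|² = 0.129758 m²;  d cosθ + r = +0.11442 m.
|ω_lever| = |0.1383·13.32·+0.11442| / 0.129758 = 1.6244 rad/s.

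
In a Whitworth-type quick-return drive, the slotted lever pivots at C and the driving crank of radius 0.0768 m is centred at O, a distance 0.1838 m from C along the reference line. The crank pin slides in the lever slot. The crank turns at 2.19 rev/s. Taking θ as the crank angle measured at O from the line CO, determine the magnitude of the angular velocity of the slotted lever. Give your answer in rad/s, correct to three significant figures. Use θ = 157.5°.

ω = 13.76 rad/s (from 2.19 rev/s).
Crank pin A relative to C: A = (d + r cosθ, r sinθ); lever angle φ = atan2(r sinθ, d + r cosθ).
Differentiating tanφ: φ̇ = rω(d cosθ + r)/(d² + r² + 2dr cosθ).
d² + r² + 2dr cosθ = |CA|² = 0.013598 m²;  d cosθ + r = -0.093009 m.
|ω_lever| = |0.0768·13.76·-0.093009| / 0.013598 = 7.2283 rad/s.

7.23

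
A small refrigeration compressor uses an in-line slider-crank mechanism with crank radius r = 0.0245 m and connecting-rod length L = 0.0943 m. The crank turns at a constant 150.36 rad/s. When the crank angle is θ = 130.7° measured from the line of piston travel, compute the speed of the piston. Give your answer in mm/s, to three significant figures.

2310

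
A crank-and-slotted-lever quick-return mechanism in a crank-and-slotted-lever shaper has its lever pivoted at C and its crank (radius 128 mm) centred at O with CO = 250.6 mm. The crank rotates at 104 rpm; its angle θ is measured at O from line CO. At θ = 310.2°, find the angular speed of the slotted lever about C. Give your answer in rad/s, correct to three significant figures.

3.35

ω = 10.89 rad/s (from 104 rpm).
Crank pin A relative to C: A = (d + r cosθ, r sinθ); lever angle φ = atan2(r sinθ, d + r cosθ).
Differentiating tanφ: φ̇ = rω(d cosθ + r)/(d² + r² + 2dr cosθ).
d² + r² + 2dr cosθ = |CA|² = 0.120593 m²;  d cosθ + r = +0.28975 m.
|ω_lever| = |0.128·10.89·+0.28975| / 0.120593 = 3.3495 rad/s.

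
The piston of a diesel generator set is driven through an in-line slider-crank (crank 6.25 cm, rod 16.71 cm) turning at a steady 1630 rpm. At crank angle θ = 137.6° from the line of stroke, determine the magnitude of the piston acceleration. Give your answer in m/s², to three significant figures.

1250

ω = 2π·1630/60 = 170.7 rad/s
x(θ) = r cosθ + √(L² − r² sin²θ); with ω constant, a = ω²·d²x/dθ².
d²x/dθ² = −r cosθ − r²(cos2θ)/√u − r⁴ sin²2θ/(4u^{3/2}),  u = L² − r² sin²θ = 0.0261463 m².
Substituting r = 0.0625 m, L = 0.1671 m, θ = 137.6°: d²x/dθ² = +0.043069 m.
a = ω²·d²x/dθ² = (170.7)²·(+0.043069) = +1254.9 m/s²;  |a| = 1254.9 m/s².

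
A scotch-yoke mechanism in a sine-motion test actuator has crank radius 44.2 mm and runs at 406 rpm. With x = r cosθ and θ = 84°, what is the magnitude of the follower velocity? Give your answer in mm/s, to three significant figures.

1870

ω = 42.52 rad/s (from 406 rpm).
x = r cosθ ⇒ ẋ = −rω sinθ.
|v| = rω|sinθ| = 0.0442·42.52·|sin 84°| = 1.8689 m/s = 1868.9 mm/s.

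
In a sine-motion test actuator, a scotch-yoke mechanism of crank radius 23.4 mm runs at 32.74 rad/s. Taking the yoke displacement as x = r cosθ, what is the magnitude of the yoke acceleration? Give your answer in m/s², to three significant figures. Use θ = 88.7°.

ω = 32.74 rad/s
x = r cosθ ⇒ ẍ = −rω² cosθ (ω constant).
|a| = rω²|cosθ| = 0.0234·(32.74)²·|cos 88.7°| = 0.56906 m/s².

0.569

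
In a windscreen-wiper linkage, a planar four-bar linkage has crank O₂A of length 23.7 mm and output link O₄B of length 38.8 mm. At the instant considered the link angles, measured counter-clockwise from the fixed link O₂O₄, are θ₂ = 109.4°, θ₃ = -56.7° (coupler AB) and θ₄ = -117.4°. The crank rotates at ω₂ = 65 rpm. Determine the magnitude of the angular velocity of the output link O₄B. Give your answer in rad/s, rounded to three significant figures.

ω₂ = 6.807 rad/s (from 65 rpm).
Differentiating the loop-closure r₂e^{iθ₂}+r₃e^{iθ₃}=r₁+r₄e^{iθ₄} gives r₂ω₂e^{iθ₂}+r₃ω₃e^{iθ₃}=r₄ω₄e^{iθ₄}.
Eliminating the other unknown: ω₄ = r₂ω₂ sin(θ₂−θ₃) / [r₄ sin(θ₄−θ₃)].
Numerator sine = +0.24023; denominator sine = -0.87207.
Result = 0.0237·6.807·(+0.24023) / (0.0388·(-0.87207)) = -1.1453 rad/s; magnitude 1.1453 rad/s.

1.15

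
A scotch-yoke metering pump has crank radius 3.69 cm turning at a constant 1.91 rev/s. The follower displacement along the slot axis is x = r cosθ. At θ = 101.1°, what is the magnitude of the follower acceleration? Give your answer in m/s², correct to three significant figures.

ω = 12 rad/s (from 1.91 rev/s).
x = r cosθ ⇒ ẍ = −rω² cosθ (ω constant).
|a| = rω²|cosθ| = 0.0369·(12)²·|cos 101.1°| = 1.0231 m/s².

1.02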